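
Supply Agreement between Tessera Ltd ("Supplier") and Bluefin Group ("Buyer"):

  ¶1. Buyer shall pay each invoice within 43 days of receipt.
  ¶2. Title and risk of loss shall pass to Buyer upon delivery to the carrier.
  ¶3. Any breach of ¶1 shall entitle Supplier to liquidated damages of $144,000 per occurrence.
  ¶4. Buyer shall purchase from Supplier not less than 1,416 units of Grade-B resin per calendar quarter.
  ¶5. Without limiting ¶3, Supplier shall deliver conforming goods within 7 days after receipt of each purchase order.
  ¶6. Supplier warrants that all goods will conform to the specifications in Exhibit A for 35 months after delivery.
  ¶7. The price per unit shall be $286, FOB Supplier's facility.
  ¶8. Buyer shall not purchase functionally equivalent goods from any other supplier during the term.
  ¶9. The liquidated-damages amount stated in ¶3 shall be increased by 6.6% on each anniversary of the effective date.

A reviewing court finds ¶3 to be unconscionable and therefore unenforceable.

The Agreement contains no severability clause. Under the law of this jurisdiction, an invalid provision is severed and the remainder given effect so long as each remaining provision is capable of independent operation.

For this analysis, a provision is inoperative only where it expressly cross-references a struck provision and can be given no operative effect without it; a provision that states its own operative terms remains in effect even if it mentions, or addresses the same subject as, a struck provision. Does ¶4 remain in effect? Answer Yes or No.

Yes

¶3 is struck. ¶9 has no operative effect of its own apart from ¶3 and is therefore inoperative. Although ¶5 refers to ¶3, its operative terms do not depend on ¶3, so it remains in effect. Under the stated default rule, only provisions that cannot operate independently fall away; the rest are enforced. ¶1, ¶2, ¶4, ¶5, ¶6, ¶7, and ¶8 remain in effect. ¶4 is among the surviving provisions, so the answer is yes.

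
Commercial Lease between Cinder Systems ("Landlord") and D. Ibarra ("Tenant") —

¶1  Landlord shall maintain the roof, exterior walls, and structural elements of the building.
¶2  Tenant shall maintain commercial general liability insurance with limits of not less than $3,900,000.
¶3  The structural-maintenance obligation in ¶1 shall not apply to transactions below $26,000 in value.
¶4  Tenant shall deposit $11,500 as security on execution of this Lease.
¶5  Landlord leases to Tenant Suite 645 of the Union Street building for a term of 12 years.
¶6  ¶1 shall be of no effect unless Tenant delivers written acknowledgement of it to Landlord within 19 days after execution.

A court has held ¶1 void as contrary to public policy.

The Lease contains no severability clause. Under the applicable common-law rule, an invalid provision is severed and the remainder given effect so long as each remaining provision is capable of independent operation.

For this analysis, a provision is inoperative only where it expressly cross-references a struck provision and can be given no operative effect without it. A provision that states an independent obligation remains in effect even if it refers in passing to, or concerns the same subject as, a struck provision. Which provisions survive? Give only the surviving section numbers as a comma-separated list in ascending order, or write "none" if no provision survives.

2, 4, 5

¶1 is struck. ¶3 does nothing except set the carve-out from the structural-maintenance obligation by reference to ¶1; with ¶1 gone it has no independent effect and is inoperative. ¶6 merely fixes the acknowledgement condition for ¶1; with ¶1 gone it has nothing to operate on and falls away. Under the stated default rule, only provisions that cannot operate independently fall away; the rest are enforced. ¶2, ¶4, and ¶5 remain in effect.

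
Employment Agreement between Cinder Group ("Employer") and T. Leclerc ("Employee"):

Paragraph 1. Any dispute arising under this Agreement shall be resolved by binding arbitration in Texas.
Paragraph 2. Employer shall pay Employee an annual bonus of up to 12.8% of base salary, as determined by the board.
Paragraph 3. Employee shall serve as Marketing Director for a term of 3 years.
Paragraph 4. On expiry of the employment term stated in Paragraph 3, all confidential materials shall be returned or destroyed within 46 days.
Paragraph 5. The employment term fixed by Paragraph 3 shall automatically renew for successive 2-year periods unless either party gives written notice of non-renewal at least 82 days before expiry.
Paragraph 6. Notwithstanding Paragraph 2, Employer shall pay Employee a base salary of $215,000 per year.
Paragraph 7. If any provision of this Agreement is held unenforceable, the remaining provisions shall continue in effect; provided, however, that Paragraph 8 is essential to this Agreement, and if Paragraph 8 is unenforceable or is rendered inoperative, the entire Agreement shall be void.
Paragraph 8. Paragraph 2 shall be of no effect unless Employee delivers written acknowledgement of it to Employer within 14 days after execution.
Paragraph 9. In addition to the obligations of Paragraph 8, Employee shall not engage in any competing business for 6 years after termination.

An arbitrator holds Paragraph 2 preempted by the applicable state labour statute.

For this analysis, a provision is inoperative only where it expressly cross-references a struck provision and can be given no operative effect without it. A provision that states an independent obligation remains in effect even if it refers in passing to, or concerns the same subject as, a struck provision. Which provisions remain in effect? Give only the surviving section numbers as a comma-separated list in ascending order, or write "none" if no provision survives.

Paragraph 2 is struck. Paragraph 8 has no operative effect of its own apart from Paragraph 2 and is therefore inoperative. Paragraph 7 makes Paragraph 8 an essential term, and Paragraph 8 has been rendered inoperative by the cascade; under Paragraph 7, the entire Agreement is therefore void. No provision of the Agreement survives.

none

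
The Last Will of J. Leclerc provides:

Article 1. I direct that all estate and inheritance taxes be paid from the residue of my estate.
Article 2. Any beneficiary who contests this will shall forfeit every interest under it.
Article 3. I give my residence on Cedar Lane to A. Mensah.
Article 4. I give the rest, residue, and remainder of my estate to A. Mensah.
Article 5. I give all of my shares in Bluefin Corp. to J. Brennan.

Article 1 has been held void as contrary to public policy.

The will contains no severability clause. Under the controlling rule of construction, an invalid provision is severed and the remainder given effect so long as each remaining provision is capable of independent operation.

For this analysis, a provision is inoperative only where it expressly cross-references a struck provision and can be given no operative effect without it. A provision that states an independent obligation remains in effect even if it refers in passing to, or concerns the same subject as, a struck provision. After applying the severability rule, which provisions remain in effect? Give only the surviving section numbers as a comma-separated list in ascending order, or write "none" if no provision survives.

Article 1 is struck. Nothing else in the will is defined by reference to Article 1. Under the stated default rule, only provisions that cannot operate independently fall away; the rest are enforced. Article 2, Article 3, Article 4, and Article 5 remain in effect.

2, 3, 4, 5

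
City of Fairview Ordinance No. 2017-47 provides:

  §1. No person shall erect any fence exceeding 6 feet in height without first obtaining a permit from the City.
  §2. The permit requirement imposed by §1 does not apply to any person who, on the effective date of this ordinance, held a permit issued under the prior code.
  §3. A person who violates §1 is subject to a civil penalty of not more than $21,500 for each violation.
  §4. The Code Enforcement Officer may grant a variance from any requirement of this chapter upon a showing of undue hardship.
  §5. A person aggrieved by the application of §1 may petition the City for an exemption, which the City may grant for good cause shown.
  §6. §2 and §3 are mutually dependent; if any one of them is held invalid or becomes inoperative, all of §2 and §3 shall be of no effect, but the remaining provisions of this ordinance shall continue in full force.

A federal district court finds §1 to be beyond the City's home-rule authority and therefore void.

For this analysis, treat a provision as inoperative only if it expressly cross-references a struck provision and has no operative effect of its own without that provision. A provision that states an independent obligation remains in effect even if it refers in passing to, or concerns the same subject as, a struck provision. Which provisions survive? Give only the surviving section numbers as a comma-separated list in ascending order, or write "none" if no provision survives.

§1 is struck. §2 has no operative effect of its own apart from §1 and is therefore inoperative. §3 operates only by reference to §1, so it falls with §1. §5 merely fixes the exemption procedure for §1; with §1 gone it has nothing to operate on and falls away. §6 declares §2 and §3 mutually dependent; since one of them has fallen, all of them are of no effect. The remainder continues in force under §6. §4 and §6 remain in effect.

4, 6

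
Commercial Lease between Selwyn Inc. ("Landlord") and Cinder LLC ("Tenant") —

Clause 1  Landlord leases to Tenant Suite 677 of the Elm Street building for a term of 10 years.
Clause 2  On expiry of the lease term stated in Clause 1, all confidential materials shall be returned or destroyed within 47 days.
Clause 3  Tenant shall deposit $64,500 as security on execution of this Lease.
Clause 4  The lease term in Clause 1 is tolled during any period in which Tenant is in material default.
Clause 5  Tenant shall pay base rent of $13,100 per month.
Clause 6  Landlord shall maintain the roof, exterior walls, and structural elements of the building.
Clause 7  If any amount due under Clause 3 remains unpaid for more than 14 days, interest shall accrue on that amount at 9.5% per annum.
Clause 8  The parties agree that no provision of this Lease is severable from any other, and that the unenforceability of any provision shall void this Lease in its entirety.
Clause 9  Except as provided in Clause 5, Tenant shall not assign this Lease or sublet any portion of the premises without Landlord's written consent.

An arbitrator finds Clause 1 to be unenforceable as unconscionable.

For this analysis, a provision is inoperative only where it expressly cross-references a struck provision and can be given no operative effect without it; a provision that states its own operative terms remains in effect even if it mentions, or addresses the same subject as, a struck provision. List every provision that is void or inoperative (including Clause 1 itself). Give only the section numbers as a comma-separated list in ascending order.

1, 2, 3, 4, 5, 6, 7, 8, 9

Clause 1 is struck. Clause 2 operates only by reference to Clause 1, so it falls with Clause 1. Clause 4 has no operative effect of its own apart from Clause 1 and is therefore inoperative. Clause 8 provides that the Lease is not severable, so the invalidity of any one provision voids the entire Lease. No provision of the Lease survives.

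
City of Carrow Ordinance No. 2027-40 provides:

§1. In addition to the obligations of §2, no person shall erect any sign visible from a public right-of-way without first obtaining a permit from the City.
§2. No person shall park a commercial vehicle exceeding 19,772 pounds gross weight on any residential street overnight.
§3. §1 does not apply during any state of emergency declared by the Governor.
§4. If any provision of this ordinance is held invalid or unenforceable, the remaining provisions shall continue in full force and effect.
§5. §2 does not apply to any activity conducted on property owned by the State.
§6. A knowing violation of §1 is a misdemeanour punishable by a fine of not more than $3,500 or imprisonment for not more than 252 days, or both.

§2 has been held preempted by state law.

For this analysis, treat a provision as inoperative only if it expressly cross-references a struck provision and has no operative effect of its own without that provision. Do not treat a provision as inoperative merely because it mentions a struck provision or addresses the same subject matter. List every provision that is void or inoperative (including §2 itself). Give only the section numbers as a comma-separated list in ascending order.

§2 is struck. §5 operates only by reference to §2, so it falls with §2. Although §1 refers to §2, its operative terms do not depend on §2, so it remains in effect. Under the severability clause in §4, the remaining provisions continue in force. The provisions still in force are §1, §3, §4, and §6.

2, 5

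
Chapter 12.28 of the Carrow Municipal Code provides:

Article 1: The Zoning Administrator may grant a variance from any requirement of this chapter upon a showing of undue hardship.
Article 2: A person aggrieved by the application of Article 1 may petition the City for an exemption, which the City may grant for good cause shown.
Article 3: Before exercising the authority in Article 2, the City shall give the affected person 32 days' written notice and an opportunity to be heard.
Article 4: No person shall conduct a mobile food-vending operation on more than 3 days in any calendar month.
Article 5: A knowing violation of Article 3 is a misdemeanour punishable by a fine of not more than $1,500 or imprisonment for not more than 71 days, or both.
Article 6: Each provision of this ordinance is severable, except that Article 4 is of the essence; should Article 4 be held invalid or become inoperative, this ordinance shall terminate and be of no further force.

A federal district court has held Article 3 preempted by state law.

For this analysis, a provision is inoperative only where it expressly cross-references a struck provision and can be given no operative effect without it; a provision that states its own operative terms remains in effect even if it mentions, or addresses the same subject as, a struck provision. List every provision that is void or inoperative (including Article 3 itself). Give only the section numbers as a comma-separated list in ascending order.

3, 5

Article 3 is struck. Article 5 operates only by reference to Article 3, so it falls with Article 3. Article 6 makes Article 4 an essential term, but Article 4 is unaffected, so the severability proviso in Article 6 preserves the remaining provisions. The provisions still in force are Article 1, Article 2, Article 4, and Article 6.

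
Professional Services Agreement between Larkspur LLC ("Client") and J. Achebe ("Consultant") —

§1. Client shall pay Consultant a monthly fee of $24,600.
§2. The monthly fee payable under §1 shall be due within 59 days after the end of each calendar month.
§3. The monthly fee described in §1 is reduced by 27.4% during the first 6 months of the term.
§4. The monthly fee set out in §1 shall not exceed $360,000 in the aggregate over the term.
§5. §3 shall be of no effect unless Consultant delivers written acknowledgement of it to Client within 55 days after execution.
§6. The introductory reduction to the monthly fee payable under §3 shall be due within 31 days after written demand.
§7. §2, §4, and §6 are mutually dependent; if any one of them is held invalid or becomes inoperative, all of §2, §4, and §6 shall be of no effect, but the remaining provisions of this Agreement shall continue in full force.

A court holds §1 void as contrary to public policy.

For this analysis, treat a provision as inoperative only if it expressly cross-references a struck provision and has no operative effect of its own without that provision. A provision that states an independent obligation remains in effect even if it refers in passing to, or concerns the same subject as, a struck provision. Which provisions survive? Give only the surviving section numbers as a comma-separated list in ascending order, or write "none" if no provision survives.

§1 is struck. §2 does nothing except set the payment deadline for the monthly fee by reference to §1; with §1 gone it has no independent effect and is inoperative. §3 has no operative effect of its own apart from §1 and is therefore inoperative. The whole of §4 is the aggregate cap on the monthly fee, defined by reference to §1, so §4 cannot stand once §1 is removed. §5 merely fixes the acknowledgement condition for §3; with §3 gone it has nothing to operate on and falls away. §6 operates only by reference to §3, so it falls with §3. §7 declares §2, §4, and §6 mutually dependent; since one of them has fallen, all of them are of no effect. The remainder continues in force under §7. Only §7 remains in effect.

7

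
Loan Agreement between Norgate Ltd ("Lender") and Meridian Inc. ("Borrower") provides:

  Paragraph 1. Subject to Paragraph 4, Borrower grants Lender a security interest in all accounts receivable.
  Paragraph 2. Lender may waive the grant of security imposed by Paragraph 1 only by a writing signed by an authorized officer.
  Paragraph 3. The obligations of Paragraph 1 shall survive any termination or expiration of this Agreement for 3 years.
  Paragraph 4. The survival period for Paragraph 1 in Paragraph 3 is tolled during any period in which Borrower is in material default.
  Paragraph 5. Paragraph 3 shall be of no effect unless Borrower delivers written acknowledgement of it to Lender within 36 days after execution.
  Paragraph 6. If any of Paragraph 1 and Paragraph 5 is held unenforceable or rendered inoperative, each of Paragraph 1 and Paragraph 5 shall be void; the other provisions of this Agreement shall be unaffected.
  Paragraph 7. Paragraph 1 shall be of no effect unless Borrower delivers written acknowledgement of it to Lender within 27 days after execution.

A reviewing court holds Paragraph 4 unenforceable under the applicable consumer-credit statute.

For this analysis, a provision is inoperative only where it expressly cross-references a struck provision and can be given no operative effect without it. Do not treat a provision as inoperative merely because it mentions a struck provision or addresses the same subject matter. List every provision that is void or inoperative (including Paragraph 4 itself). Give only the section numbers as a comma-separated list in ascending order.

Paragraph 4 is struck. Although Paragraph 1 refers to Paragraph 4, its operative terms do not depend on Paragraph 4, so it remains in effect. Nothing else in the Agreement is defined by reference to Paragraph 4. Paragraph 6 ties Paragraph 1 and Paragraph 5 together, but none of those is affected here; the remaining provisions continue in force under Paragraph 6. That leaves Paragraph 1, Paragraph 2, Paragraph 3, Paragraph 5, Paragraph 6, and Paragraph 7 in effect.

4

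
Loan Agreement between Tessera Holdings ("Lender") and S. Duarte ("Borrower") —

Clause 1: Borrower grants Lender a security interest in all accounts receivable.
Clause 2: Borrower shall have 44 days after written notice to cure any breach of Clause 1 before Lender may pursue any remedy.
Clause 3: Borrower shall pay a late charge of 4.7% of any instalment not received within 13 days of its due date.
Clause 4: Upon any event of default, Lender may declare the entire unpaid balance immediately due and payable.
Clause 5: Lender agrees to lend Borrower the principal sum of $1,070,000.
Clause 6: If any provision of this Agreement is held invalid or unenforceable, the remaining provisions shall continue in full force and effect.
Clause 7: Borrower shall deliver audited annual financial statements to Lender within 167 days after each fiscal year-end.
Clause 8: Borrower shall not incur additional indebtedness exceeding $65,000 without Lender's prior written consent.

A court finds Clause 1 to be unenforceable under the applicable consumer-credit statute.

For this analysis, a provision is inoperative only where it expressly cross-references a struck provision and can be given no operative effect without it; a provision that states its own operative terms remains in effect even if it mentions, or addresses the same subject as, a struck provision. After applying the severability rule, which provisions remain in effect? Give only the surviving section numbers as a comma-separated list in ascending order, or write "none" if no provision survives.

Clause 1 is struck. Clause 2 operates only by reference to Clause 1, so it falls with Clause 1. Clause 6 is a severability clause and preserves every provision that can still be given independent effect. Clause 3, Clause 4, Clause 5, Clause 6, Clause 7, and Clause 8 remain in effect.

3, 4, 5, 6, 7, 8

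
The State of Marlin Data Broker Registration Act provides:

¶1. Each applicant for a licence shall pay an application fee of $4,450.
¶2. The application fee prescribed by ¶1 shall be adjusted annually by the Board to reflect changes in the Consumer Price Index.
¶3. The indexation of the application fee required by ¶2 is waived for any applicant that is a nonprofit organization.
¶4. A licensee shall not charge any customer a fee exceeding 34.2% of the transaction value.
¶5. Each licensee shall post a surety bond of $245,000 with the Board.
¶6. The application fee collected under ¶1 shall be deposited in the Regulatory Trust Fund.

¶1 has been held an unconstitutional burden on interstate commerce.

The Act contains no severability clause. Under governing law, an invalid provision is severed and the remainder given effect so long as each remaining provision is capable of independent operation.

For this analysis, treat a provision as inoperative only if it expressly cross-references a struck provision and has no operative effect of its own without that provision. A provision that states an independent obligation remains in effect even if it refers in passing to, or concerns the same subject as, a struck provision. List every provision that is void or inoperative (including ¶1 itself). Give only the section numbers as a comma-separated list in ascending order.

1, 2, 3, 6

¶1 is struck. ¶2 has no operative effect of its own apart from ¶1 and is therefore inoperative. ¶6 has no operative effect of its own apart from ¶1 and is therefore inoperative. ¶3 does nothing except set the nonprofit waiver of the indexation of the application fee by reference to ¶2; with ¶2 gone it has no independent effect and is inoperative. With no severability clause, the stated default rule severs what cannot stand and enforces each remaining provision that can operate on its own. ¶4 and ¶5 remain in effect.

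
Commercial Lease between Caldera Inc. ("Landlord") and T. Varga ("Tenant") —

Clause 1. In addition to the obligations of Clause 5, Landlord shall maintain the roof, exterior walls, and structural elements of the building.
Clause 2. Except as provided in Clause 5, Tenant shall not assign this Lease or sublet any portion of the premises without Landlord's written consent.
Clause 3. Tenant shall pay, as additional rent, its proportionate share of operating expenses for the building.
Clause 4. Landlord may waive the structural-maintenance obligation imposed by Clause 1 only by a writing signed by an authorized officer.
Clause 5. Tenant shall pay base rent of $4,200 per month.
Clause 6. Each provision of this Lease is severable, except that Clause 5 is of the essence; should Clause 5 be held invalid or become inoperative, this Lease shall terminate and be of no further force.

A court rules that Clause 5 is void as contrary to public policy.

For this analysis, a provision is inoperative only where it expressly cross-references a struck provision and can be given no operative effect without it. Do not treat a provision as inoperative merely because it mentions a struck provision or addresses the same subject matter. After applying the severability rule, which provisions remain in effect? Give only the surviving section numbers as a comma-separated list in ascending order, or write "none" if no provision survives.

Clause 5 is struck. Nothing else in the Lease is defined by reference to Clause 5. Clause 6 makes Clause 5 an essential term, and Clause 5 is the provision held invalid; under Clause 6, the entire Lease is therefore void. No provision of the Lease survives.

none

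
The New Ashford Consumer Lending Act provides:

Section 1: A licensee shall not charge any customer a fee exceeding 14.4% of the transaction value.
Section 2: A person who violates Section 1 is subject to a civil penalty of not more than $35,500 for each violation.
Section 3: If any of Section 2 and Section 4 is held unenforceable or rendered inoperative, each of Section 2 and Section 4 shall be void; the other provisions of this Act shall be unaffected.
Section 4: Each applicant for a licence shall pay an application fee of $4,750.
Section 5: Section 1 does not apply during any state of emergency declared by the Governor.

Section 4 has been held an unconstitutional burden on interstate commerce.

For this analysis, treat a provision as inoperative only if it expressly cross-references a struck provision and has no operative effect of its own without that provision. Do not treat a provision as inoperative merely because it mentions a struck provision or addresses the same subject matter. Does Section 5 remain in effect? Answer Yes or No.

Yes

Section 4 is struck. No other provision's operative terms depend on Section 4. Section 3 declares Section 2 and Section 4 mutually dependent; since one of them has fallen, all of them are of no effect. That brings down Section 2 as well. The remainder continues in force under Section 3. Section 1, Section 3, and Section 5 remain in effect. Section 5 is among the surviving provisions, so the answer is yes.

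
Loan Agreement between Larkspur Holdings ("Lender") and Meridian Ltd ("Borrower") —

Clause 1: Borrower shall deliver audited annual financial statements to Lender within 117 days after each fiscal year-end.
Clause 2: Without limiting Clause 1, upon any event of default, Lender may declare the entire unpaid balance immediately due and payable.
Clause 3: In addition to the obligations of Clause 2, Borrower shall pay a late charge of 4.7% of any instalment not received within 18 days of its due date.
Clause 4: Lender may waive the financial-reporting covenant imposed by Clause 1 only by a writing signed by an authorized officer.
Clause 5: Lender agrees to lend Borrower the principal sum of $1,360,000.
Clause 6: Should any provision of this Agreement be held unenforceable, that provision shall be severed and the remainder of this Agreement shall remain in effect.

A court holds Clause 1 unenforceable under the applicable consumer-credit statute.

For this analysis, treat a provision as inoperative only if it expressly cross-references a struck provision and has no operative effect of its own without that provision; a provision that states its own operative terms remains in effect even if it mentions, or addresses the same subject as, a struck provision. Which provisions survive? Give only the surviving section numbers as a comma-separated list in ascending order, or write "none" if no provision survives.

Clause 1 is struck. Clause 4 operates only by reference to Clause 1, so it falls with Clause 1. Although Clause 2 refers to Clause 1, its operative terms do not depend on Clause 1, so it remains in effect. Clause 6 is a severability clause and preserves every provision that can still be given independent effect. Clause 2, Clause 3, Clause 5, and Clause 6 remain in effect.

2, 3, 5, 6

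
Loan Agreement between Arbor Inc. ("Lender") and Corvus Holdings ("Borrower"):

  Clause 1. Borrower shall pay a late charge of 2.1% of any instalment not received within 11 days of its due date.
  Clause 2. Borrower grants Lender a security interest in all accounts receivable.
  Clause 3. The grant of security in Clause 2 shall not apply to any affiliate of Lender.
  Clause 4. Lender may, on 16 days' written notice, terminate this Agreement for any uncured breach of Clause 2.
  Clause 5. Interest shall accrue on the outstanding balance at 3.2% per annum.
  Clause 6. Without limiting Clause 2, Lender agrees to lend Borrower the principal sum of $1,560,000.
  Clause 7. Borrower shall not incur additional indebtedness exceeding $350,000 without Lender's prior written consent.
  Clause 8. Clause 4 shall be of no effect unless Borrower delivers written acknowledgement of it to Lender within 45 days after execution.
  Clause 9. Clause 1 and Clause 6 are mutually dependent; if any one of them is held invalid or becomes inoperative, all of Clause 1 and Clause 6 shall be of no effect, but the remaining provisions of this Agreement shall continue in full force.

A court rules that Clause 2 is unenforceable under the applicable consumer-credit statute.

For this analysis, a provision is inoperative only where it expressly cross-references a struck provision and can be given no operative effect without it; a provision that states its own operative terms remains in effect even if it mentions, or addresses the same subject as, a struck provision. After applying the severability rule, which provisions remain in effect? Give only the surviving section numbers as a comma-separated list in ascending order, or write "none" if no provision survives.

1, 5, 6, 7, 9

Clause 2 is struck. The whole of Clause 3 is the carve-out from the grant of security, defined by reference to Clause 2, so Clause 3 cannot stand once Clause 2 is removed. Clause 4 merely fixes the termination right for breach of Clause 2; with Clause 2 gone it has nothing to operate on and falls away. Clause 8 operates only by reference to Clause 4, so it falls with Clause 4. Clause 6 mentions Clause 2 but its own obligation stands independently of Clause 2, so Clause 6 is not affected. Clause 9 ties Clause 1 and Clause 6 together, but none of those is affected here; the remaining provisions continue in force under Clause 9. That leaves Clause 1, Clause 5, Clause 6, Clause 7, and Clause 9 in effect.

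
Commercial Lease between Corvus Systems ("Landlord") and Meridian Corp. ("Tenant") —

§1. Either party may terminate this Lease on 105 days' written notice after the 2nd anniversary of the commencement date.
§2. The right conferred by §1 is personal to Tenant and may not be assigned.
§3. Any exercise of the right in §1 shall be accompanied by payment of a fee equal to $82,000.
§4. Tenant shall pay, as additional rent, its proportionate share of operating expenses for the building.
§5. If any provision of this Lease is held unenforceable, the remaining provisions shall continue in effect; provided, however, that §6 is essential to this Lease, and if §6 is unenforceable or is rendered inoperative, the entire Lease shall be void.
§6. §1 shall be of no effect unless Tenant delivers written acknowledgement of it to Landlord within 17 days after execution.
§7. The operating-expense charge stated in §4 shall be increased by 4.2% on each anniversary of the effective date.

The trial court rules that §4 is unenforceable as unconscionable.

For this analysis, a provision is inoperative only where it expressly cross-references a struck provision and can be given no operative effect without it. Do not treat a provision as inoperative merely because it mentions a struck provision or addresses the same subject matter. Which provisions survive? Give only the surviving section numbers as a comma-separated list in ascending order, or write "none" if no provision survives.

1, 2, 3, 5, 6

§4 is struck. §7 does nothing except set the escalation of the operating-expense charge by reference to §4; with §4 gone it has no independent effect and is inoperative. §5 makes §6 an essential term, but §6 is unaffected, so the severability proviso in §5 preserves the remaining provisions. That leaves §1, §2, §3, §5, and §6 in effect.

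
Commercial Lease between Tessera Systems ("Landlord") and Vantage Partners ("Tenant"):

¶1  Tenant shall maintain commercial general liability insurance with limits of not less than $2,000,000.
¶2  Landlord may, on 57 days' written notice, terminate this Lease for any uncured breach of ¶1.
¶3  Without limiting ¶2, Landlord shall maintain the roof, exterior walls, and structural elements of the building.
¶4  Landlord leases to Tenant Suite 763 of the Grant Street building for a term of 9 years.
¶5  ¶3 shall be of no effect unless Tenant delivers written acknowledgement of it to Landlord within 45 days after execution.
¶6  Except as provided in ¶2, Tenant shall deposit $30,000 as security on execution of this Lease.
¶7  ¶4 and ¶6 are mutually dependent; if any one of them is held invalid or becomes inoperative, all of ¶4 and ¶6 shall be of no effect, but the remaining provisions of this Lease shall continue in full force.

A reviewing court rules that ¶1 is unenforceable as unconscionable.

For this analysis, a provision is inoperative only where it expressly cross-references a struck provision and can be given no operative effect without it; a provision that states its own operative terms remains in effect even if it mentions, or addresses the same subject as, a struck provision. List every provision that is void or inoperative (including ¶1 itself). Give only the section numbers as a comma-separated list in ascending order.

¶1 is struck. ¶2 merely fixes the termination right for breach of ¶1; with ¶1 gone it has nothing to operate on and falls away. ¶6 mentions ¶2 but its own obligation stands independently of ¶2, so ¶6 is not affected. Although ¶3 refers to ¶2, its operative terms do not depend on ¶2, so it remains in effect. ¶7 ties ¶4 and ¶6 together, but none of those is affected here; the remaining provisions continue in force under ¶7. The provisions still in force are ¶3, ¶4, ¶5, ¶6, and ¶7.

1, 2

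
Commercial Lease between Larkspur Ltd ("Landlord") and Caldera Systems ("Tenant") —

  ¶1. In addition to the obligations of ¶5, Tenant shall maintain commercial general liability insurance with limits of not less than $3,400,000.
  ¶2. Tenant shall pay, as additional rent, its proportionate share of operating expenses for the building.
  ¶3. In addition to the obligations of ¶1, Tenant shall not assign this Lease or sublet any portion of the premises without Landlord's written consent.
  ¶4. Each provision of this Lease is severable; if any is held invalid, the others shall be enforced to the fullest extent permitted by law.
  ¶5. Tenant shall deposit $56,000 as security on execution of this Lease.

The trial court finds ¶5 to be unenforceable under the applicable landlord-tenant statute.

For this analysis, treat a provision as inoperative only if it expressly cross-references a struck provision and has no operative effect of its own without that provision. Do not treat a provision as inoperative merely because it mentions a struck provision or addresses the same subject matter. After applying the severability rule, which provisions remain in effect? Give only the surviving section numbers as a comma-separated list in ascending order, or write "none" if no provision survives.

1, 2, 3, 4

¶5 is struck. Although ¶1 refers to ¶5, its operative terms do not depend on ¶5, so it remains in effect. No other provision's operative terms depend on ¶5. Under the severability clause in ¶4, the remaining provisions continue in force. The provisions still in force are ¶1, ¶2, ¶3, and ¶4.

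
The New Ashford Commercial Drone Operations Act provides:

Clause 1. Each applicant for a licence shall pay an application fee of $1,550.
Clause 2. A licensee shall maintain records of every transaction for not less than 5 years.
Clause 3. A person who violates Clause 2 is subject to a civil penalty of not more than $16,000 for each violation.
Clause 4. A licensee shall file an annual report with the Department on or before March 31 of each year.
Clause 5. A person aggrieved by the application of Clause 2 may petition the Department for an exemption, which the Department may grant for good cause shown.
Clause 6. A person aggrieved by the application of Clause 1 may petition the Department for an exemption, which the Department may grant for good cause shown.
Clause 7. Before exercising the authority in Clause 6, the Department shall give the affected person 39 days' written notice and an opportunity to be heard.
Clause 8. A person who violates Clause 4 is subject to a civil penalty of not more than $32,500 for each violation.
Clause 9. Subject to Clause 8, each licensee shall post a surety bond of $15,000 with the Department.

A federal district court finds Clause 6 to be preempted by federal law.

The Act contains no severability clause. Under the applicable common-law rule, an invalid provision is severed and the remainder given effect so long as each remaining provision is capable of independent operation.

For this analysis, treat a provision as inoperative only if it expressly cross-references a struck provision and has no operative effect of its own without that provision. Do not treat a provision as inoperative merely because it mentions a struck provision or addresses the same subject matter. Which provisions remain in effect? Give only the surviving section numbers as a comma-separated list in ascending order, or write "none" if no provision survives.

1, 2, 3, 4, 5, 8, 9

Clause 6 is struck. Clause 7 merely fixes the notice-and-hearing requirement for Clause 6; with Clause 6 gone it has nothing to operate on and falls away. With no severability clause, the stated default rule severs what cannot stand and enforces each remaining provision that can operate on its own. Clause 1, Clause 2, Clause 3, Clause 4, Clause 5, Clause 8, and Clause 9 remain in effect.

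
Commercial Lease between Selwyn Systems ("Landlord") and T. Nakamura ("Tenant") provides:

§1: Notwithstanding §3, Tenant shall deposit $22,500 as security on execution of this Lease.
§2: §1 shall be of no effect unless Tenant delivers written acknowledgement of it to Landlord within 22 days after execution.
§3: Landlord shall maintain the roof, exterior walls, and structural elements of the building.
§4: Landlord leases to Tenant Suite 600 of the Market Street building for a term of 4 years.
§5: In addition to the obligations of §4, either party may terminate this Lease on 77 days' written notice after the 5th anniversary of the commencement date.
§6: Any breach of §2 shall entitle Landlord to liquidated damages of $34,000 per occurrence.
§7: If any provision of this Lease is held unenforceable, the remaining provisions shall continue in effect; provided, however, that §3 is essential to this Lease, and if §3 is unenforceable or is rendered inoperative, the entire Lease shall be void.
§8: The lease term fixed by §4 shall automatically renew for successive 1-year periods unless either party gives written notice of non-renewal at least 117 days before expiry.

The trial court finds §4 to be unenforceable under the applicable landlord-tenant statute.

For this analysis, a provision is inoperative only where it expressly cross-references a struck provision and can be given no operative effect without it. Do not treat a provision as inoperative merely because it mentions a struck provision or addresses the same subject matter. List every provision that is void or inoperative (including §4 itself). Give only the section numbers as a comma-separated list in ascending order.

§4 is struck. §8 has no operative effect of its own apart from §4 and is therefore inoperative. §5 mentions §4 but its own obligation stands independently of §4, so §5 is not affected. §7 makes §3 an essential term, but §3 is unaffected, so the severability proviso in §7 preserves the remaining provisions. §1, §2, §3, §5, §6, and §7 remain in effect.

4, 8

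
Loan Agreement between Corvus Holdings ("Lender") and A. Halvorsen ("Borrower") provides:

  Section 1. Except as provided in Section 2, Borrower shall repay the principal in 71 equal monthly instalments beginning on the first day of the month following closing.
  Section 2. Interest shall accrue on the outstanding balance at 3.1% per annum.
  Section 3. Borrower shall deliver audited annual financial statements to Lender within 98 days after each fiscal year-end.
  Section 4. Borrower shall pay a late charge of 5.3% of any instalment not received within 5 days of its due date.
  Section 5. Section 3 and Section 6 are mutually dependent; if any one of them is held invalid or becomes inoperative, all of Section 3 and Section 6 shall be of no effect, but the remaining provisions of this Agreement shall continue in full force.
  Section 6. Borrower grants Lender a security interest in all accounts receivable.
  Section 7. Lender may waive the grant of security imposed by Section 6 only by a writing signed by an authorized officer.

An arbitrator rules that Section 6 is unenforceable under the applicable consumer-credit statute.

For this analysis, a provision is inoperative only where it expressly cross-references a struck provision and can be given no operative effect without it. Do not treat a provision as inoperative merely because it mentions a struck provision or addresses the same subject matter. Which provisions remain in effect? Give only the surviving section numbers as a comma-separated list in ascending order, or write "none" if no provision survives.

1, 2, 4, 5

Section 6 is struck. The only function of Section 7 is the waiver condition for Section 6, so it cannot stand once Section 6 is removed. Section 5 declares Section 3 and Section 6 mutually dependent; since one of them has fallen, all of them are of no effect. That brings down Section 3 as well. The remainder continues in force under Section 5. Section 1, Section 2, Section 4, and Section 5 remain in effect.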